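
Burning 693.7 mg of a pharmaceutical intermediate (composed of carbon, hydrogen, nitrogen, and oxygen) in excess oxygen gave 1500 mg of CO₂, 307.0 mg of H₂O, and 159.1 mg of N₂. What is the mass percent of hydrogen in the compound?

4.95%

mol C = 1.500 g CO₂ ÷ 44.009 g/mol = 0.034084 mol
mol H = 2 × 0.3070 g H₂O ÷ 18.015 g/mol = 0.034083 mol
mol N = 2 × 0.1591 g N₂ ÷ 28.014 g/mol = 0.011359 mol
mass O = 0.6937 − (0.40938 + 0.034355 + 0.15910) = 0.090862 g → mol O = 0.090862 ÷ 15.999 = 0.0056793 mol
mass % H = 0.034355 g ÷ 0.6937 g × 100%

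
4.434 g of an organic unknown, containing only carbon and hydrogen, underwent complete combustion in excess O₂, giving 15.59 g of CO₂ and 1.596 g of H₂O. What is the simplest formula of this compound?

C2H

mol C = 15.59 g CO₂ ÷ 44.009 g/mol = 0.35425 mol
mol H = 2 × 1.596 g H₂O ÷ 18.015 g/mol = 0.17719 mol
Divide by the smallest (0.17719 mol): C 1.999, H 1.000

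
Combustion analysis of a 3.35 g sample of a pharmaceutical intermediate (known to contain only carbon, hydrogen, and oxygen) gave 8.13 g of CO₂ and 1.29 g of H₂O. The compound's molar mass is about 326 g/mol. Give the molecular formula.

mol C = 8.13 g CO₂ ÷ 44.009 g/mol = 0.1847 mol
mol H = 2 × 1.29 g H₂O ÷ 18.015 g/mol = 0.1432 mol
mass O = 3.35 − (2.219 + 0.1444) = 0.9868 g → mol O = 0.9868 ÷ 15.999 = 0.06168 mol
Divide by the smallest (0.06168 mol): C 2.995, H 2.322, O 1.000
Multiplying each by 3 gives whole numbers: C 8.99, H 6.97, O 3.00
Empirical formula: C9H7O3
Empirical-formula mass = 163.15 g/mol; 326 ÷ 163.15 ≈ 2, so the molecular formula is C18H14O6.

C18H14O6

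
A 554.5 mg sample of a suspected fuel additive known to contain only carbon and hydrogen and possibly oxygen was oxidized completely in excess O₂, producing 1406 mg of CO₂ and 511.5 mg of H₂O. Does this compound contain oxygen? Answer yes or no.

yes

mol C = 1.406 g CO₂ ÷ 44.009 g/mol = 0.031948 mol
mol H = 2 × 0.5115 g H₂O ÷ 18.015 g/mol = 0.056786 mol
C and H account for only 0.44097 g of the 0.5545 g sample; the remaining 0.11353 g must be oxygen.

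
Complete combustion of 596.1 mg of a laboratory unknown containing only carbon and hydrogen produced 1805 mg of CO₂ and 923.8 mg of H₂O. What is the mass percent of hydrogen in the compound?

17.34%

mol C = 1.805 g CO₂ ÷ 44.009 g/mol = 0.041014 mol
mol H = 2 × 0.9238 g H₂O ÷ 18.015 g/mol = 0.10256 mol
mass % H = 0.10338 g ÷ 0.5961 g × 100%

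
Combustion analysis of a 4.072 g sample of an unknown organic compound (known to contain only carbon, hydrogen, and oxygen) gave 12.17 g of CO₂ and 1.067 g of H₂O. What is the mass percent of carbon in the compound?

81.57%

mol C = 12.17 g CO₂ ÷ 44.009 g/mol = 0.27653 mol
mol H = 2 × 1.067 g H₂O ÷ 18.015 g/mol = 0.11846 mol
mass O = 4.072 − (3.3215 + 0.11940) = 0.63114 g → mol O = 0.63114 ÷ 15.999 = 0.039449 mol
mass % C = 3.3215 g ÷ 4.072 g × 100%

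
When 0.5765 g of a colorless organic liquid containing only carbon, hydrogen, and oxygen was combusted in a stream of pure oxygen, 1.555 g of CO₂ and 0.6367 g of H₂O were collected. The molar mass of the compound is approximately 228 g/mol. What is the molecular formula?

mol C = 1.555 g CO₂ ÷ 44.009 g/mol = 0.035334 mol
mol H = 2 × 0.6367 g H₂O ÷ 18.015 g/mol = 0.070686 mol
mass O = 0.5765 − (0.42439 + 0.071251) = 0.080856 g → mol O = 0.080856 ÷ 15.999 = 0.0050538 mol
Divide by the smallest (0.0050538 mol): C 6.991, H 13.987, O 1.000
Empirical formula: C7H14O
Empirical-formula mass = 114.19 g/mol; 228 ÷ 114.19 ≈ 2, so the molecular formula is C14H28O2.

C14H28O2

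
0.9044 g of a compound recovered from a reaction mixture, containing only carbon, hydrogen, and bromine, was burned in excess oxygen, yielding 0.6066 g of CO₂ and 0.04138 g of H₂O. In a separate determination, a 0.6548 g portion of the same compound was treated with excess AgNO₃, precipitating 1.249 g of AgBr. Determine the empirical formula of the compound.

C3HBr2

mol C = 0.6066 g CO₂ ÷ 44.009 g/mol = 0.013784 mol
mol H = 2 × 0.04138 g H₂O ÷ 18.015 g/mol = 0.0045939 mol
From the AgBr data: mol Br per gram of compound = (1.249 ÷ 187.772) ÷ 0.6548 = 0.010158 mol/g, so in the 0.9044 g combustion sample mol Br = 0.0091872 mol
Divide by the smallest (0.0045939 mol): C 3.000, H 1.000, Br 2.000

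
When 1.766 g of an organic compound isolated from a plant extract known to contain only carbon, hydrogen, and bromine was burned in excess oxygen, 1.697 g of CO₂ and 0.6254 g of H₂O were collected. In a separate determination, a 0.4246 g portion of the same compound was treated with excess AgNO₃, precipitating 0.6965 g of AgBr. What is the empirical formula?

mol C = 1.697 g CO₂ ÷ 44.009 g/mol = 0.038560 mol
mol H = 2 × 0.6254 g H₂O ÷ 18.015 g/mol = 0.069431 mol
From the AgBr data: mol Br per gram of compound = (0.6965 ÷ 187.772) ÷ 0.4246 = 0.0087360 mol/g, so in the 1.766 g combustion sample mol Br = 0.015428 mol
Divide by the smallest (0.015428 mol): C 2.499, H 4.500, Br 1.000
Multiplying each by 2 gives whole numbers: C 5.00, H 9.00, Br 2.00

C5H9Br2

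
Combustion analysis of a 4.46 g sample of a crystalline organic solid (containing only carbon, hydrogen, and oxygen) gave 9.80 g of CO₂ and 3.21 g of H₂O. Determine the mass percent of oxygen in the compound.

mol C = 9.80 g CO₂ ÷ 44.009 g/mol = 0.2227 mol
mol H = 2 × 3.21 g H₂O ÷ 18.015 g/mol = 0.3564 mol
mass O = 4.46 − (2.675 + 0.3592) = 1.426 g → mol O = 1.426 ÷ 15.999 = 0.08914 mol
mass % O = 1.426 g ÷ 4.46 g × 100%

32.0%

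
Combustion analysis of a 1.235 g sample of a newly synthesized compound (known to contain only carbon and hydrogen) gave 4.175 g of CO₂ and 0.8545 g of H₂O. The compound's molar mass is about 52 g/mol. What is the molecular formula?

mol C = 4.175 g CO₂ ÷ 44.009 g/mol = 0.094867 mol
mol H = 2 × 0.8545 g H₂O ÷ 18.015 g/mol = 0.094865 mol
Divide by the smallest (0.094865 mol): C 1.000, H 1.000
Empirical formula: CH
Empirical-formula mass = 13.02 g/mol; 52 ÷ 13.02 ≈ 4, so the molecular formula is C4H4.

C4H4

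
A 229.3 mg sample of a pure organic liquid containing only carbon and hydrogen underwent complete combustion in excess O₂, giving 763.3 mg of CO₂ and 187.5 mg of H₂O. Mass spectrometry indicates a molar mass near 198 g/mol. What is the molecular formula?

C15H18

mol C = 0.7633 g CO₂ ÷ 44.009 g/mol = 0.017344 mol
mol H = 2 × 0.1875 g H₂O ÷ 18.015 g/mol = 0.020816 mol
Divide by the smallest (0.017344 mol): C 1.000, H 1.200
Multiplying each by 5 gives whole numbers: C 5.00, H 6.00
Empirical formula: C5H6
Empirical-formula mass = 66.10 g/mol; 198 ÷ 66.10 ≈ 3, so the molecular formula is C15H18.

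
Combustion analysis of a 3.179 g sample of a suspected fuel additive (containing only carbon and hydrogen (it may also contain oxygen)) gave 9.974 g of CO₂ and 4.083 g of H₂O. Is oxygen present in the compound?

mol C = 9.974 g CO₂ ÷ 44.009 g/mol = 0.22664 mol
mol H = 2 × 4.083 g H₂O ÷ 18.015 g/mol = 0.45329 mol
C and H together account for 3.1790 g — essentially the entire 3.179 g sample — so the compound contains no oxygen.

no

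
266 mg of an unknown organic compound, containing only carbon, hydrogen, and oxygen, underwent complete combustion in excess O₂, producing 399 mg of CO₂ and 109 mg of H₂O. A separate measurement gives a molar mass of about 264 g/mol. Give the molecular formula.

mol C = 0.399 g CO₂ ÷ 44.009 g/mol = 0.009066 mol
mol H = 2 × 0.109 g H₂O ÷ 18.015 g/mol = 0.01210 mol
mass O = 0.266 − (0.1089 + 0.01220) = 0.1449 g → mol O = 0.1449 ÷ 15.999 = 0.009057 mol
Divide by the smallest (0.009057 mol): C 1.001, H 1.336, O 1.000
Multiplying each by 3 gives whole numbers: C 3.00, H 4.01, O 3.00
Empirical formula: C3H4O3
Empirical-formula mass = 88.06 g/mol; 264 ÷ 88.06 ≈ 3, so the molecular formula is C9H12O9.

C9H12O9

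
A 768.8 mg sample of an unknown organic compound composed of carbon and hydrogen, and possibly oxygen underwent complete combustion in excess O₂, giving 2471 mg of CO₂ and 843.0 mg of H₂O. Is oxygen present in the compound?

no

mol C = 2.471 g CO₂ ÷ 44.009 g/mol = 0.056148 mol
mol H = 2 × 0.8430 g H₂O ÷ 18.015 g/mol = 0.093589 mol
C and H together account for 0.76873 g — essentially the entire 0.7688 g sample — so the compound contains no oxygen.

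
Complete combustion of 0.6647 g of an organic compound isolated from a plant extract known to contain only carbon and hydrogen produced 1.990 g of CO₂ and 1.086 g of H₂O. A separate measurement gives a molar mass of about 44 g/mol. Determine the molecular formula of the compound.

C3H8

mol C = 1.990 g CO₂ ÷ 44.009 g/mol = 0.045218 mol
mol H = 2 × 1.086 g H₂O ÷ 18.015 g/mol = 0.12057 mol
Divide by the smallest (0.045218 mol): C 1.000, H 2.666
Multiplying each by 3 gives whole numbers: C 3.00, H 8.00
Empirical formula: C3H8
Empirical-formula mass = 44.10 g/mol; 44 ÷ 44.10 ≈ 1, so the molecular formula is C3H8.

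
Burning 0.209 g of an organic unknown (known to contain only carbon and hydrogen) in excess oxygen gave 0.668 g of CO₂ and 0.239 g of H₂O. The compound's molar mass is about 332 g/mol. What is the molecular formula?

mol C = 0.668 g CO₂ ÷ 44.009 g/mol = 0.01518 mol
mol H = 2 × 0.239 g H₂O ÷ 18.015 g/mol = 0.02653 mol
Divide by the smallest (0.01518 mol): C 1.000, H 1.748
Multiplying each by 4 gives whole numbers: C 4.00, H 6.99
Empirical formula: C4H7
Empirical-formula mass = 55.10 g/mol; 332 ÷ 55.10 ≈ 6, so the molecular formula is C24H42.

C24H42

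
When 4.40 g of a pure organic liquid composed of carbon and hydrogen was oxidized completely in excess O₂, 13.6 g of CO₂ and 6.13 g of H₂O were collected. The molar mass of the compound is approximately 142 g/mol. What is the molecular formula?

C10H22

mol C = 13.6 g CO₂ ÷ 44.009 g/mol = 0.3090 mol
mol H = 2 × 6.13 g H₂O ÷ 18.015 g/mol = 0.6805 mol
Divide by the smallest (0.3090 mol): C 1.000, H 2.202
Multiplying each by 5 gives whole numbers: C 5.00, H 11.01
Empirical formula: C5H11
Empirical-formula mass = 71.14 g/mol; 142 ÷ 71.14 ≈ 2, so the molecular formula is C10H22.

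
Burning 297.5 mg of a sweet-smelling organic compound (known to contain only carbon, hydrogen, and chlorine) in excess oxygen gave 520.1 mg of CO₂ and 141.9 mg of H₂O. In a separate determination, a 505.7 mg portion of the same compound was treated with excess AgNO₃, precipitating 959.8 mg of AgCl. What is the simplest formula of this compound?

mol C = 0.5201 g CO₂ ÷ 44.009 g/mol = 0.011818 mol
mol H = 2 × 0.1419 g H₂O ÷ 18.015 g/mol = 0.015754 mol
From the AgCl data: mol Cl per gram of compound = (0.9598 ÷ 143.318) ÷ 0.5057 = 0.013243 mol/g, so in the 0.2975 g combustion sample mol Cl = 0.0039398 mol
Divide by the smallest (0.0039398 mol): C 3.000, H 3.999, Cl 1.000

C3H4Cl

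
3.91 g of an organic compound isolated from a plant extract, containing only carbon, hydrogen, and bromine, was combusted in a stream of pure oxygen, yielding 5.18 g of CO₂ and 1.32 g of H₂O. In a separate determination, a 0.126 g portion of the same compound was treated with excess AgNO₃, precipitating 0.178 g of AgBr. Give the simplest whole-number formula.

mol C = 5.18 g CO₂ ÷ 44.009 g/mol = 0.1177 mol
mol H = 2 × 1.32 g H₂O ÷ 18.015 g/mol = 0.1465 mol
From the AgBr data: mol Br per gram of compound = (0.178 ÷ 187.772) ÷ 0.126 = 0.007523 mol/g, so in the 3.91 g combustion sample mol Br = 0.02942 mol
Divide by the smallest (0.02942 mol): C 4.001, H 4.982, Br 1.000

C4H5Br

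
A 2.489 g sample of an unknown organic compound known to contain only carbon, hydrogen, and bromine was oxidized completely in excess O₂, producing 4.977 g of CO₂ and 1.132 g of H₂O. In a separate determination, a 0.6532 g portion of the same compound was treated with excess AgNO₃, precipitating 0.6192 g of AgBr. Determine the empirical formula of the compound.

C9H10Br

mol C = 4.977 g CO₂ ÷ 44.009 g/mol = 0.11309 mol
mol H = 2 × 1.132 g H₂O ÷ 18.015 g/mol = 0.12567 mol
From the AgBr data: mol Br per gram of compound = (0.6192 ÷ 187.772) ÷ 0.6532 = 0.0050484 mol/g, so in the 2.489 g combustion sample mol Br = 0.012565 mol
Divide by the smallest (0.012565 mol): C 9.000, H 10.001, Br 1.000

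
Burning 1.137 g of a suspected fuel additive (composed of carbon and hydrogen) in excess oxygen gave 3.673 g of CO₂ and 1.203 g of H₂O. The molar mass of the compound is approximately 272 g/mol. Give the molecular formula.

C20H32

mol C = 3.673 g CO₂ ÷ 44.009 g/mol = 0.083460 mol
mol H = 2 × 1.203 g H₂O ÷ 18.015 g/mol = 0.13356 mol
Divide by the smallest (0.083460 mol): C 1.000, H 1.600
Multiplying each by 5 gives whole numbers: C 5.00, H 8.00
Empirical formula: C5H8
Empirical-formula mass = 68.12 g/mol; 272 ÷ 68.12 ≈ 4, so the molecular formula is C20H32.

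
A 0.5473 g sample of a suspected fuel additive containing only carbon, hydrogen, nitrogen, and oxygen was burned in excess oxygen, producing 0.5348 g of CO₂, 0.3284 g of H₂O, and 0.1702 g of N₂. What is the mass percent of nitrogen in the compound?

31.10%

mol C = 0.5348 g CO₂ ÷ 44.009 g/mol = 0.012152 mol
mol H = 2 × 0.3284 g H₂O ÷ 18.015 g/mol = 0.036459 mol
mol N = 2 × 0.1702 g N₂ ÷ 28.014 g/mol = 0.012151 mol
mass O = 0.5473 − (0.14596 + 0.036750 + 0.17020) = 0.19439 g → mol O = 0.19439 ÷ 15.999 = 0.012150 mol
mass % N = 0.17020 g ÷ 0.5473 g × 100%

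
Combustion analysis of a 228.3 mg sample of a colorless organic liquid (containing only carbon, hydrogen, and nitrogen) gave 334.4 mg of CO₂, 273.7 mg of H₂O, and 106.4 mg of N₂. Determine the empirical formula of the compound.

CH4N

mol C = 0.3344 g CO₂ ÷ 44.009 g/mol = 0.0075984 mol
mol H = 2 × 0.2737 g H₂O ÷ 18.015 g/mol = 0.030386 mol
mol N = 2 × 0.1064 g N₂ ÷ 28.014 g/mol = 0.0075962 mol
Divide by the smallest (0.0075962 mol): C 1.000, H 4.000, N 1.000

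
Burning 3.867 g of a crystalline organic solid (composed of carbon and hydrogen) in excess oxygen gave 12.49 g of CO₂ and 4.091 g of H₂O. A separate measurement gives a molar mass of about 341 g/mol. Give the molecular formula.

mol C = 12.49 g CO₂ ÷ 44.009 g/mol = 0.28381 mol
mol H = 2 × 4.091 g H₂O ÷ 18.015 g/mol = 0.45418 mol
Divide by the smallest (0.28381 mol): C 1.000, H 1.600
Multiplying each by 5 gives whole numbers: C 5.00, H 8.00
Empirical formula: C5H8
Empirical-formula mass = 68.12 g/mol; 341 ÷ 68.12 ≈ 5, so the molecular formula is C25H40.

C25H40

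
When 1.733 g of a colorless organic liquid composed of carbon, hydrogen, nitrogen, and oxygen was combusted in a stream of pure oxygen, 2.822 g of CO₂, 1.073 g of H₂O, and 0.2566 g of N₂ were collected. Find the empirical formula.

C7H13N2O4

mol C = 2.822 g CO₂ ÷ 44.009 g/mol = 0.064123 mol
mol H = 2 × 1.073 g H₂O ÷ 18.015 g/mol = 0.11912 mol
mol N = 2 × 0.2566 g N₂ ÷ 28.014 g/mol = 0.018319 mol
mass O = 1.733 − (0.77018 + 0.12008 + 0.25660) = 0.58614 g → mol O = 0.58614 ÷ 15.999 = 0.036636 mol
Divide by the smallest (0.018319 mol): C 3.500, H 6.503, N 1.000, O 2.000
Multiplying each by 2 gives whole numbers: C 7.00, H 13.01, N 2.00, O 4.00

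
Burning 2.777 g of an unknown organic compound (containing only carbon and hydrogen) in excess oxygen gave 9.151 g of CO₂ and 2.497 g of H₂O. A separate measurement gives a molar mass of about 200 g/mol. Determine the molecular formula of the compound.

C15H20

mol C = 9.151 g CO₂ ÷ 44.009 g/mol = 0.20793 mol
mol H = 2 × 2.497 g H₂O ÷ 18.015 g/mol = 0.27721 mol
Divide by the smallest (0.20793 mol): C 1.000, H 1.333
Multiplying each by 3 gives whole numbers: C 3.00, H 4.00
Empirical formula: C3H4
Empirical-formula mass = 40.06 g/mol; 200 ÷ 40.06 ≈ 5, so the molecular formula is C15H20.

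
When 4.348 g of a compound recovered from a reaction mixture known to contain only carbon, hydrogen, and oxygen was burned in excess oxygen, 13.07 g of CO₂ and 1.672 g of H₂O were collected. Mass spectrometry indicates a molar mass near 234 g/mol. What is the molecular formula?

C16H10O2

mol C = 13.07 g CO₂ ÷ 44.009 g/mol = 0.29698 mol
mol H = 2 × 1.672 g H₂O ÷ 18.015 g/mol = 0.18562 mol
mass O = 4.348 − (3.5671 + 0.18711) = 0.59381 g → mol O = 0.59381 ÷ 15.999 = 0.037115 mol
Divide by the smallest (0.037115 mol): C 8.002, H 5.001, O 1.000
Empirical formula: C8H5O
Empirical-formula mass = 117.13 g/mol; 234 ÷ 117.13 ≈ 2, so the molecular formula is C16H10O2.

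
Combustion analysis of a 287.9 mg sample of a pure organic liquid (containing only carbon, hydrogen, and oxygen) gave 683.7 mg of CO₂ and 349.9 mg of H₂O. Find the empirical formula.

mol C = 0.6837 g CO₂ ÷ 44.009 g/mol = 0.015535 mol
mol H = 2 × 0.3499 g H₂O ÷ 18.015 g/mol = 0.038845 mol
mass O = 0.2879 − (0.18660 + 0.039156) = 0.062147 g → mol O = 0.062147 ÷ 15.999 = 0.0038845 mol
Divide by the smallest (0.0038845 mol): C 3.999, H 10.000, O 1.000

C4H10O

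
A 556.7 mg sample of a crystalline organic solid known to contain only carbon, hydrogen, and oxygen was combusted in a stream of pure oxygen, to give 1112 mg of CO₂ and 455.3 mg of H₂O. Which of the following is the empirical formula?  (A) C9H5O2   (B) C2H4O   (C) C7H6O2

(B) C2H4O

mol C = 1.112 g CO₂ ÷ 44.009 g/mol = 0.025268 mol
mol H = 2 × 0.4553 g H₂O ÷ 18.015 g/mol = 0.050547 mol
mass O = 0.5567 − (0.30349 + 0.050951) = 0.20226 g → mol O = 0.20226 ÷ 15.999 = 0.012642 mol
Divide by the smallest (0.012642 mol): C 1.999, H 3.998, O 1.000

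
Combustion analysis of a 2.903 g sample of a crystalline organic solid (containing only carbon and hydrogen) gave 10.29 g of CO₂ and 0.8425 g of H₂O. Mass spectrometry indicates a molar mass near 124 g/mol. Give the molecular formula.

mol C = 10.29 g CO₂ ÷ 44.009 g/mol = 0.23382 mol
mol H = 2 × 0.8425 g H₂O ÷ 18.015 g/mol = 0.093533 mol
Divide by the smallest (0.093533 mol): C 2.500, H 1.000
Multiplying each by 2 gives whole numbers: C 5.00, H 2.00
Empirical formula: C5H2
Empirical-formula mass = 62.07 g/mol; 124 ÷ 62.07 ≈ 2, so the molecular formula is C10H4.

C10H4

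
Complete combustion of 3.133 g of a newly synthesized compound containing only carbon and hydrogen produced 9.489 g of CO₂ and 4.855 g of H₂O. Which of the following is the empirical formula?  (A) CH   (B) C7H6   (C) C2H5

(C) C2H5

mol C = 9.489 g CO₂ ÷ 44.009 g/mol = 0.21561 mol
mol H = 2 × 4.855 g H₂O ÷ 18.015 g/mol = 0.53900 mol
Divide by the smallest (0.21561 mol): C 1.000, H 2.500
Multiplying each by 2 gives whole numbers: C 2.00, H 5.00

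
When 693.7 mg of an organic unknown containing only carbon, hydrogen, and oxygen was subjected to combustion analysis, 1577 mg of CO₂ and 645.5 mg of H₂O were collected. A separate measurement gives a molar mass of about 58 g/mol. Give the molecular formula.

mol C = 1.577 g CO₂ ÷ 44.009 g/mol = 0.035834 mol
mol H = 2 × 0.6455 g H₂O ÷ 18.015 g/mol = 0.071663 mol
mass O = 0.6937 − (0.43040 + 0.072236) = 0.19107 g → mol O = 0.19107 ÷ 15.999 = 0.011942 mol
Divide by the smallest (0.011942 mol): C 3.001, H 6.001, O 1.000
Empirical formula: C3H6O
Empirical-formula mass = 58.08 g/mol; 58 ÷ 58.08 ≈ 1, so the molecular formula is C3H6O.

C3H6O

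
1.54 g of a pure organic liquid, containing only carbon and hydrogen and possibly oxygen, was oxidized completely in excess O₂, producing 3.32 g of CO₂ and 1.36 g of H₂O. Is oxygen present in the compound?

mol C = 3.32 g CO₂ ÷ 44.009 g/mol = 0.07544 mol
mol H = 2 × 1.36 g H₂O ÷ 18.015 g/mol = 0.1510 mol
C and H account for only 1.058 g of the 1.54 g sample; the remaining 0.4817 g must be oxygen.

yes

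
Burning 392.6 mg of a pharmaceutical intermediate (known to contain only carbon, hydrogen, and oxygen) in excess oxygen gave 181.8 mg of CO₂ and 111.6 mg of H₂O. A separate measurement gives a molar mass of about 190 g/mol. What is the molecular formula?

C2H6O10

mol C = 0.1818 g CO₂ ÷ 44.009 g/mol = 0.0041310 mol
mol H = 2 × 0.1116 g H₂O ÷ 18.015 g/mol = 0.012390 mol
mass O = 0.3926 − (0.049617 + 0.012489) = 0.33049 g → mol O = 0.33049 ÷ 15.999 = 0.020657 mol
Divide by the smallest (0.0041310 mol): C 1.000, H 2.999, O 5.001
Empirical formula: CH3O5
Empirical-formula mass = 95.03 g/mol; 190 ÷ 95.03 ≈ 2, so the molecular formula is C2H6O10.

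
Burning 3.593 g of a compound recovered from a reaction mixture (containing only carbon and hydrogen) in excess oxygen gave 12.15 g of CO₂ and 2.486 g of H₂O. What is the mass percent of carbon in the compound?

mol C = 12.15 g CO₂ ÷ 44.009 g/mol = 0.27608 mol
mol H = 2 × 2.486 g H₂O ÷ 18.015 g/mol = 0.27599 mol
mass % C = 3.3160 g ÷ 3.593 g × 100%

92.29%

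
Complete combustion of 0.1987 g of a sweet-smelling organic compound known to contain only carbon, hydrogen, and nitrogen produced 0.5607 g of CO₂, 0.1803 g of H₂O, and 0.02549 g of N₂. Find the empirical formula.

mol C = 0.5607 g CO₂ ÷ 44.009 g/mol = 0.012741 mol
mol H = 2 × 0.1803 g H₂O ÷ 18.015 g/mol = 0.020017 mol
mol N = 2 × 0.02549 g N₂ ÷ 28.014 g/mol = 0.0018198 mol
Divide by the smallest (0.0018198 mol): C 7.001, H 10.999, N 1.000

C7H11N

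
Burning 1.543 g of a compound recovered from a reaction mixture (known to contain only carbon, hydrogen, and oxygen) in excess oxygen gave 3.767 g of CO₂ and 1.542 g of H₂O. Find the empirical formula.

C4H8O

mol C = 3.767 g CO₂ ÷ 44.009 g/mol = 0.085596 mol
mol H = 2 × 1.542 g H₂O ÷ 18.015 g/mol = 0.17119 mol
mass O = 1.543 − (1.0281 + 0.17256) = 0.34234 g → mol O = 0.34234 ÷ 15.999 = 0.021398 mol
Divide by the smallest (0.021398 mol): C 4.000, H 8.000, O 1.000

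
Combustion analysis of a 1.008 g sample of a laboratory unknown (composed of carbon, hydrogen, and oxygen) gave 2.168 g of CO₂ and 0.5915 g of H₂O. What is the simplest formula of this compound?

mol C = 2.168 g CO₂ ÷ 44.009 g/mol = 0.049263 mol
mol H = 2 × 0.5915 g H₂O ÷ 18.015 g/mol = 0.065667 mol
mass O = 1.008 − (0.59169 + 0.066193) = 0.35011 g → mol O = 0.35011 ÷ 15.999 = 0.021883 mol
Divide by the smallest (0.021883 mol): C 2.251, H 3.001, O 1.000
Multiplying each by 4 gives whole numbers: C 9.00, H 12.00, O 4.00

C9H12O4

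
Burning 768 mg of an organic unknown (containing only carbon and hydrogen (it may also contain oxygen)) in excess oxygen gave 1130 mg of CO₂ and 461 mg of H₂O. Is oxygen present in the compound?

mol C = 1.13 g CO₂ ÷ 44.009 g/mol = 0.02568 mol
mol H = 2 × 0.461 g H₂O ÷ 18.015 g/mol = 0.05118 mol
C and H account for only 0.3600 g of the 0.768 g sample; the remaining 0.4080 g must be oxygen.

yes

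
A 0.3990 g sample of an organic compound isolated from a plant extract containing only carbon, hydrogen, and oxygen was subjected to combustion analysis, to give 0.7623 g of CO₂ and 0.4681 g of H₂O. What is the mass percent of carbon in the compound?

mol C = 0.7623 g CO₂ ÷ 44.009 g/mol = 0.017321 mol
mol H = 2 × 0.4681 g H₂O ÷ 18.015 g/mol = 0.051968 mol
mass O = 0.3990 − (0.20805 + 0.052384) = 0.13857 g → mol O = 0.13857 ÷ 15.999 = 0.0086611 mol
mass % C = 0.20805 g ÷ 0.3990 g × 100%

52.14%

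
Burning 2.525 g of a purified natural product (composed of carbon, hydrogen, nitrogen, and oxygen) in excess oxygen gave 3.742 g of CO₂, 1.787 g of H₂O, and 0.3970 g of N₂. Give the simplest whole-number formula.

C3H7NO2

mol C = 3.742 g CO₂ ÷ 44.009 g/mol = 0.085028 mol
mol H = 2 × 1.787 g H₂O ÷ 18.015 g/mol = 0.19839 mol
mol N = 2 × 0.3970 g N₂ ÷ 28.014 g/mol = 0.028343 mol
mass O = 2.525 − (1.0213 + 0.19998 + 0.39700) = 0.90675 g → mol O = 0.90675 ÷ 15.999 = 0.056675 mol
Divide by the smallest (0.028343 mol): C 3.000, H 7.000, N 1.000, O 2.000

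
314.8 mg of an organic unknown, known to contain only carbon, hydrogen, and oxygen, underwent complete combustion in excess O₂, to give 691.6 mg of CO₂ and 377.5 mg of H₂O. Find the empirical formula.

mol C = 0.6916 g CO₂ ÷ 44.009 g/mol = 0.015715 mol
mol H = 2 × 0.3775 g H₂O ÷ 18.015 g/mol = 0.041910 mol
mass O = 0.3148 − (0.18875 + 0.042245) = 0.083803 g → mol O = 0.083803 ÷ 15.999 = 0.0052380 mol
Divide by the smallest (0.0052380 mol): C 3.000, H 8.001, O 1.000

C3H8O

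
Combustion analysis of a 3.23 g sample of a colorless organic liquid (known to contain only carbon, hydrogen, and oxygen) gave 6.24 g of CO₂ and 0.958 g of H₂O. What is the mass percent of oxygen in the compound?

44.0%

mol C = 6.24 g CO₂ ÷ 44.009 g/mol = 0.1418 mol
mol H = 2 × 0.958 g H₂O ÷ 18.015 g/mol = 0.1064 mol
mass O = 3.23 − (1.703 + 0.1072) = 1.420 g → mol O = 1.420 ÷ 15.999 = 0.08874 mol
mass % O = 1.420 g ÷ 3.23 g × 100%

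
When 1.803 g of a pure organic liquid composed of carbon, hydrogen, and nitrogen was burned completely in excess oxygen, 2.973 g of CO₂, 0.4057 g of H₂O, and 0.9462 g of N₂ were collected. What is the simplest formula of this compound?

mol C = 2.973 g CO₂ ÷ 44.009 g/mol = 0.067554 mol
mol H = 2 × 0.4057 g H₂O ÷ 18.015 g/mol = 0.045040 mol
mol N = 2 × 0.9462 g N₂ ÷ 28.014 g/mol = 0.067552 mol
Divide by the smallest (0.045040 mol): C 1.500, H 1.000, N 1.500
Multiplying each by 2 gives whole numbers: C 3.00, H 2.00, N 3.00

C3H2N3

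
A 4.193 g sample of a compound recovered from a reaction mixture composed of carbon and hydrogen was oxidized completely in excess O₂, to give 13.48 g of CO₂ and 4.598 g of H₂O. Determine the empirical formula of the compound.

C3H5

mol C = 13.48 g CO₂ ÷ 44.009 g/mol = 0.30630 mol
mol H = 2 × 4.598 g H₂O ÷ 18.015 g/mol = 0.51046 mol
Divide by the smallest (0.30630 mol): C 1.000, H 1.667
Multiplying each by 3 gives whole numbers: C 3.00, H 5.00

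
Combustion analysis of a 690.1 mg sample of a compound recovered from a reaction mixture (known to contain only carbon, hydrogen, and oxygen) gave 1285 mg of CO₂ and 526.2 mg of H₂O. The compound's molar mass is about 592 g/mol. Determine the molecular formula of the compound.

C25H50O15

mol C = 1.285 g CO₂ ÷ 44.009 g/mol = 0.029199 mol
mol H = 2 × 0.5262 g H₂O ÷ 18.015 g/mol = 0.058418 mol
mass O = 0.6901 − (0.35070 + 0.058885) = 0.28051 g → mol O = 0.28051 ÷ 15.999 = 0.017533 mol
Divide by the smallest (0.017533 mol): C 1.665, H 3.332, O 1.000
Multiplying each by 3 gives whole numbers: C 5.00, H 10.00, O 3.00
Empirical formula: C5H10O3
Empirical-formula mass = 118.13 g/mol; 592 ÷ 118.13 ≈ 5, so the molecular formula is C25H50O15.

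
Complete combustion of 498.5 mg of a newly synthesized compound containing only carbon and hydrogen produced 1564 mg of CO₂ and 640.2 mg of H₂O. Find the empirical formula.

CH2

mol C = 1.564 g CO₂ ÷ 44.009 g/mol = 0.035538 mol
mol H = 2 × 0.6402 g H₂O ÷ 18.015 g/mol = 0.071074 mol
Divide by the smallest (0.035538 mol): C 1.000, H 2.000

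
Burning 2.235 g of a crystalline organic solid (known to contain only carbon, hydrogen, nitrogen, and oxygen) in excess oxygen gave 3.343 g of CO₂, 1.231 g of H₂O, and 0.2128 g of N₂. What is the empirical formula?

C5H9NO4

mol C = 3.343 g CO₂ ÷ 44.009 g/mol = 0.075962 mol
mol H = 2 × 1.231 g H₂O ÷ 18.015 g/mol = 0.13666 mol
mol N = 2 × 0.2128 g N₂ ÷ 28.014 g/mol = 0.015192 mol
mass O = 2.235 − (0.91238 + 0.13776 + 0.21280) = 0.97207 g → mol O = 0.97207 ÷ 15.999 = 0.060758 mol
Divide by the smallest (0.015192 mol): C 5.000, H 8.996, N 1.000, O 3.999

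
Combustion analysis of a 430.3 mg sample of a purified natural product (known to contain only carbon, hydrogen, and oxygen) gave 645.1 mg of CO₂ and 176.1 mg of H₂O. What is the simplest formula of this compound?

mol C = 0.6451 g CO₂ ÷ 44.009 g/mol = 0.014658 mol
mol H = 2 × 0.1761 g H₂O ÷ 18.015 g/mol = 0.019550 mol
mass O = 0.4303 − (0.17606 + 0.019707) = 0.23453 g → mol O = 0.23453 ÷ 15.999 = 0.014659 mol
Divide by the smallest (0.014658 mol): C 1.000, H 1.334, O 1.000
Multiplying each by 3 gives whole numbers: C 3.00, H 4.00, O 3.00

C3H4O3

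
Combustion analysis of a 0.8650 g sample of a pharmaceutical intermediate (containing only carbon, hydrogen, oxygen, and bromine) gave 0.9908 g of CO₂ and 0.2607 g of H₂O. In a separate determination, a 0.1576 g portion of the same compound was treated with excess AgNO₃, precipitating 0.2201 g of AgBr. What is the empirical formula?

C7H9Br2O

mol C = 0.9908 g CO₂ ÷ 44.009 g/mol = 0.022514 mol
mol H = 2 × 0.2607 g H₂O ÷ 18.015 g/mol = 0.028943 mol
From the AgBr data: mol Br per gram of compound = (0.2201 ÷ 187.772) ÷ 0.1576 = 0.0074376 mol/g, so in the 0.8650 g combustion sample mol Br = 0.0064335 mol
mass O = 0.8650 − (0.27041 + 0.029174 + 0.51406) = 0.051351 g → mol O = 0.051351 ÷ 15.999 = 0.0032096 mol
Divide by the smallest (0.0032096 mol): C 7.014, H 9.017, Br 2.004, O 1.000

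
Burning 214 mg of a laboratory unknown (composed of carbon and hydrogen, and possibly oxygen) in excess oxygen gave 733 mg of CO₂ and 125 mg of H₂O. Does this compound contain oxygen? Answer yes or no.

mol C = 0.733 g CO₂ ÷ 44.009 g/mol = 0.01666 mol
mol H = 2 × 0.125 g H₂O ÷ 18.015 g/mol = 0.01388 mol
C and H together account for 0.2140 g — essentially the entire 0.214 g sample — so the compound contains no oxygen.

no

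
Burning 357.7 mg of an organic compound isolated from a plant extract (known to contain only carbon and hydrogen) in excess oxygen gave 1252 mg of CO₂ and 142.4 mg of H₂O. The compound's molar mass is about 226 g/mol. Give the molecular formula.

C18H10

mol C = 1.252 g CO₂ ÷ 44.009 g/mol = 0.028449 mol
mol H = 2 × 0.1424 g H₂O ÷ 18.015 g/mol = 0.015809 mol
Divide by the smallest (0.015809 mol): C 1.800, H 1.000
Multiplying each by 5 gives whole numbers: C 9.00, H 5.00
Empirical formula: C9H5
Empirical-formula mass = 113.14 g/mol; 226 ÷ 113.14 ≈ 2, so the molecular formula is C18H10.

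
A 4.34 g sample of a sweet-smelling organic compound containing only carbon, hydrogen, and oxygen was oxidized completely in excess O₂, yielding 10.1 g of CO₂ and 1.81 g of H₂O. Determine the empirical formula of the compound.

C8H7O3

mol C = 10.1 g CO₂ ÷ 44.009 g/mol = 0.2295 mol
mol H = 2 × 1.81 g H₂O ÷ 18.015 g/mol = 0.2009 mol
mass O = 4.34 − (2.757 + 0.2026) = 1.381 g → mol O = 1.381 ÷ 15.999 = 0.08631 mol
Divide by the smallest (0.08631 mol): C 2.659, H 2.328, O 1.000
Multiplying each by 3 gives whole numbers: C 7.98, H 6.98, O 3.00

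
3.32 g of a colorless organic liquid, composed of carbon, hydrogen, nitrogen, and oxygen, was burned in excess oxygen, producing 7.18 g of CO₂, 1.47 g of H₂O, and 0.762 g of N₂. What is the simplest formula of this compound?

mol C = 7.18 g CO₂ ÷ 44.009 g/mol = 0.1631 mol
mol H = 2 × 1.47 g H₂O ÷ 18.015 g/mol = 0.1632 mol
mol N = 2 × 0.762 g N₂ ÷ 28.014 g/mol = 0.05440 mol
mass O = 3.32 − (1.960 + 0.1645 + 0.7620) = 0.4339 g → mol O = 0.4339 ÷ 15.999 = 0.02712 mol
Divide by the smallest (0.02712 mol): C 6.015, H 6.017, N 2.006, O 1.000

C6H6N2O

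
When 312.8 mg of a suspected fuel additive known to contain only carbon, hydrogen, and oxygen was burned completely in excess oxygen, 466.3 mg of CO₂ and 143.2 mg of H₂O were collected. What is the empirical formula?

mol C = 0.4663 g CO₂ ÷ 44.009 g/mol = 0.010596 mol
mol H = 2 × 0.1432 g H₂O ÷ 18.015 g/mol = 0.015898 mol
mass O = 0.3128 − (0.12726 + 0.016025) = 0.16951 g → mol O = 0.16951 ÷ 15.999 = 0.010595 mol
Divide by the smallest (0.010595 mol): C 1.000, H 1.500, O 1.000
Multiplying each by 2 gives whole numbers: C 2.00, H 3.00, O 2.00

C2H3O2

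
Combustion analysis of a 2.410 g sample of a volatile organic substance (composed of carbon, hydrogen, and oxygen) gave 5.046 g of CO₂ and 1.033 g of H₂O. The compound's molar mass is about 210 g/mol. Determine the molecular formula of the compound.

C10H10O5

mol C = 5.046 g CO₂ ÷ 44.009 g/mol = 0.11466 mol
mol H = 2 × 1.033 g H₂O ÷ 18.015 g/mol = 0.11468 mol
mass O = 2.410 − (1.3772 + 0.11560) = 0.91724 g → mol O = 0.91724 ÷ 15.999 = 0.057331 mol
Divide by the smallest (0.057331 mol): C 2.000, H 2.000, O 1.000
Empirical formula: C2H2O
Empirical-formula mass = 42.04 g/mol; 210 ÷ 42.04 ≈ 5, so the molecular formula is C10H10O5.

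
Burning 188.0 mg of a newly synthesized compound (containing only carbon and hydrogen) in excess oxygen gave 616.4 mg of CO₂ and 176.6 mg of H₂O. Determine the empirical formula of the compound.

mol C = 0.6164 g CO₂ ÷ 44.009 g/mol = 0.014006 mol
mol H = 2 × 0.1766 g H₂O ÷ 18.015 g/mol = 0.019606 mol
Divide by the smallest (0.014006 mol): C 1.000, H 1.400
Multiplying each by 5 gives whole numbers: C 5.00, H 7.00

C5H7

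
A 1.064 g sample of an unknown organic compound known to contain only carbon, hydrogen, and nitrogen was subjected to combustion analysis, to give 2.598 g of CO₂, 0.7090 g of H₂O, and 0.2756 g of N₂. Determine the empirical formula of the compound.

C3H4N

mol C = 2.598 g CO₂ ÷ 44.009 g/mol = 0.059033 mol
mol H = 2 × 0.7090 g H₂O ÷ 18.015 g/mol = 0.078712 mol
mol N = 2 × 0.2756 g N₂ ÷ 28.014 g/mol = 0.019676 mol
Divide by the smallest (0.019676 mol): C 3.000, H 4.000, N 1.000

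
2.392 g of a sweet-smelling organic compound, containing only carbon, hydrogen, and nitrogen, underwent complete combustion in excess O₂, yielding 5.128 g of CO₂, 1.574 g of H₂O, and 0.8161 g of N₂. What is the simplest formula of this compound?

mol C = 5.128 g CO₂ ÷ 44.009 g/mol = 0.11652 mol
mol H = 2 × 1.574 g H₂O ÷ 18.015 g/mol = 0.17474 mol
mol N = 2 × 0.8161 g N₂ ÷ 28.014 g/mol = 0.058264 mol
Divide by the smallest (0.058264 mol): C 2.000, H 2.999, N 1.000

C2H3N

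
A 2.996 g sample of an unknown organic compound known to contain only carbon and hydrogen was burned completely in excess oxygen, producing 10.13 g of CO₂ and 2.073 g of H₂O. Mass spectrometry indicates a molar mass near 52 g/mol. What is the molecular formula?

mol C = 10.13 g CO₂ ÷ 44.009 g/mol = 0.23018 mol
mol H = 2 × 2.073 g H₂O ÷ 18.015 g/mol = 0.23014 mol
Divide by the smallest (0.23014 mol): C 1.000, H 1.000
Empirical formula: CH
Empirical-formula mass = 13.02 g/mol; 52 ÷ 13.02 ≈ 4, so the molecular formula is C4H4.

C4H4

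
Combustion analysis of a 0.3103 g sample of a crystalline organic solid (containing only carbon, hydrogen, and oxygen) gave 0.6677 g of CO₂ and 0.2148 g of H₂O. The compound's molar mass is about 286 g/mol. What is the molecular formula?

C14H22O6

mol C = 0.6677 g CO₂ ÷ 44.009 g/mol = 0.015172 mol
mol H = 2 × 0.2148 g H₂O ÷ 18.015 g/mol = 0.023847 mol
mass O = 0.3103 − (0.18223 + 0.024038) = 0.10403 g → mol O = 0.10403 ÷ 15.999 = 0.0065025 mol
Divide by the smallest (0.0065025 mol): C 2.333, H 3.667, O 1.000
Multiplying each by 3 gives whole numbers: C 7.00, H 11.00, O 3.00
Empirical formula: C7H11O3
Empirical-formula mass = 143.16 g/mol; 286 ÷ 143.16 ≈ 2, so the molecular formula is C14H22O6.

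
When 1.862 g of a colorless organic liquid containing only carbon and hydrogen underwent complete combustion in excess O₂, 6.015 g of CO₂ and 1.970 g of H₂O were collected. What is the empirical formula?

C5H8

mol C = 6.015 g CO₂ ÷ 44.009 g/mol = 0.13668 mol
mol H = 2 × 1.970 g H₂O ÷ 18.015 g/mol = 0.21871 mol
Divide by the smallest (0.13668 mol): C 1.000, H 1.600
Multiplying each by 5 gives whole numbers: C 5.00, H 8.00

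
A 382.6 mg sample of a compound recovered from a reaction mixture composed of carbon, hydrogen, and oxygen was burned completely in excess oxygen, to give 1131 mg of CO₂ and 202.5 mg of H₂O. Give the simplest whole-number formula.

mol C = 1.131 g CO₂ ÷ 44.009 g/mol = 0.025699 mol
mol H = 2 × 0.2025 g H₂O ÷ 18.015 g/mol = 0.022481 mol
mass O = 0.3826 − (0.30867 + 0.022661) = 0.051265 g → mol O = 0.051265 ÷ 15.999 = 0.0032042 mol
Divide by the smallest (0.0032042 mol): C 8.020, H 7.016, O 1.000

C8H7O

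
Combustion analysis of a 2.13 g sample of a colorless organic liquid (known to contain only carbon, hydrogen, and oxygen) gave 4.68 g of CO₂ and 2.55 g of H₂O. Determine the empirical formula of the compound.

C3H8O

mol C = 4.68 g CO₂ ÷ 44.009 g/mol = 0.1063 mol
mol H = 2 × 2.55 g H₂O ÷ 18.015 g/mol = 0.2831 mol
mass O = 2.13 − (1.277 + 0.2854) = 0.5674 g → mol O = 0.5674 ÷ 15.999 = 0.03546 mol
Divide by the smallest (0.03546 mol): C 2.999, H 7.983, O 1.000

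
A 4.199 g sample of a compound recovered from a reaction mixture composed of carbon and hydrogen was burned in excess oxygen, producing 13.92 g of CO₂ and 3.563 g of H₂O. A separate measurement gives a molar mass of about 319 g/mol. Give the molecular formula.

C24H30

mol C = 13.92 g CO₂ ÷ 44.009 g/mol = 0.31630 mol
mol H = 2 × 3.563 g H₂O ÷ 18.015 g/mol = 0.39556 mol
Divide by the smallest (0.31630 mol): C 1.000, H 1.251
Multiplying each by 4 gives whole numbers: C 4.00, H 5.00
Empirical formula: C4H5
Empirical-formula mass = 53.08 g/mol; 319 ÷ 53.08 ≈ 6, so the molecular formula is C24H30.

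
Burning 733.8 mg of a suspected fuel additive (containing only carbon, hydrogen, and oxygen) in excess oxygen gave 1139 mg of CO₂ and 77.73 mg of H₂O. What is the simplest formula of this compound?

mol C = 1.139 g CO₂ ÷ 44.009 g/mol = 0.025881 mol
mol H = 2 × 0.07773 g H₂O ÷ 18.015 g/mol = 0.0086295 mol
mass O = 0.7338 − (0.31086 + 0.0086985) = 0.41424 g → mol O = 0.41424 ÷ 15.999 = 0.025892 mol
Divide by the smallest (0.0086295 mol): C 2.999, H 1.000, O 3.000

C3HO3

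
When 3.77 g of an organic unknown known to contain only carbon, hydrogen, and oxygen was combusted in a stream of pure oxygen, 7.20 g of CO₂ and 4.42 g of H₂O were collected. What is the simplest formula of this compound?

mol C = 7.20 g CO₂ ÷ 44.009 g/mol = 0.1636 mol
mol H = 2 × 4.42 g H₂O ÷ 18.015 g/mol = 0.4907 mol
mass O = 3.77 − (1.965 + 0.4946) = 1.310 g → mol O = 1.310 ÷ 15.999 = 0.08190 mol
Divide by the smallest (0.08190 mol): C 1.998, H 5.991, O 1.000

C2H6O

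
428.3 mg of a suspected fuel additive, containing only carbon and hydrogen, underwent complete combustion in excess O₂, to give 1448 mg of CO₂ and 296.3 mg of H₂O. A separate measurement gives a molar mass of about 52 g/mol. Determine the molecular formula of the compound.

mol C = 1.448 g CO₂ ÷ 44.009 g/mol = 0.032902 mol
mol H = 2 × 0.2963 g H₂O ÷ 18.015 g/mol = 0.032895 mol
Divide by the smallest (0.032895 mol): C 1.000, H 1.000
Empirical formula: CH
Empirical-formula mass = 13.02 g/mol; 52 ÷ 13.02 ≈ 4, so the molecular formula is C4H4.

C4H4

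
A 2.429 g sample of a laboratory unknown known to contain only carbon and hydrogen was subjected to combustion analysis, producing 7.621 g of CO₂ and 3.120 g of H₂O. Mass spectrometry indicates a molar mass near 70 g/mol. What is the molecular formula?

C5H10

mol C = 7.621 g CO₂ ÷ 44.009 g/mol = 0.17317 mol
mol H = 2 × 3.120 g H₂O ÷ 18.015 g/mol = 0.34638 mol
Divide by the smallest (0.17317 mol): C 1.000, H 2.000
Empirical formula: CH2
Empirical-formula mass = 14.03 g/mol; 70 ÷ 14.03 ≈ 5, so the molecular formula is C5H10.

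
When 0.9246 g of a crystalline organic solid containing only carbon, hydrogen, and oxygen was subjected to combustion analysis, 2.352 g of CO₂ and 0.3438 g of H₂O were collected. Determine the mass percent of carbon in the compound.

mol C = 2.352 g CO₂ ÷ 44.009 g/mol = 0.053444 mol
mol H = 2 × 0.3438 g H₂O ÷ 18.015 g/mol = 0.038168 mol
mass O = 0.9246 − (0.64191 + 0.038474) = 0.24422 g → mol O = 0.24422 ÷ 15.999 = 0.015264 mol
mass % C = 0.64191 g ÷ 0.9246 g × 100%

69.43%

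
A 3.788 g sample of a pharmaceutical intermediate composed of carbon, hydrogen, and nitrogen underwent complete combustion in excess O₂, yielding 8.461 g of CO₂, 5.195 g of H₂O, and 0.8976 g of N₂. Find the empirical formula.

mol C = 8.461 g CO₂ ÷ 44.009 g/mol = 0.19226 mol
mol H = 2 × 5.195 g H₂O ÷ 18.015 g/mol = 0.57674 mol
mol N = 2 × 0.8976 g N₂ ÷ 28.014 g/mol = 0.064082 mol
Divide by the smallest (0.064082 mol): C 3.000, H 9.000, N 1.000

C3H9N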